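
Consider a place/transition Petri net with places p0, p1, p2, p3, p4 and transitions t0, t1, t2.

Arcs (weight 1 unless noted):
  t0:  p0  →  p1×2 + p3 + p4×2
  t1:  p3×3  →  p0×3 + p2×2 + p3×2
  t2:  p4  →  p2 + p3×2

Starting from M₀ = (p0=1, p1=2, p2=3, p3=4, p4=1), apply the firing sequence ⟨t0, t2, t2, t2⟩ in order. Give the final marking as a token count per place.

(p0=0, p1=4, p2=6, p3=11, p4=0)

step 1: fire t0:  (p0=1, p1=2, p2=3, p3=4, p4=1) → (p0=0, p1=4, p2=3, p3=5, p4=3)
step 2: fire t2:  (p0=0, p1=4, p2=3, p3=5, p4=3) → (p0=0, p1=4, p2=4, p3=7, p4=2)
step 3: fire t2:  (p0=0, p1=4, p2=4, p3=7, p4=2) → (p0=0, p1=4, p2=5, p3=9, p4=1)
step 4: fire t2:  (p0=0, p1=4, p2=5, p3=9, p4=1) → (p0=0, p1=4, p2=6, p3=11, p4=0)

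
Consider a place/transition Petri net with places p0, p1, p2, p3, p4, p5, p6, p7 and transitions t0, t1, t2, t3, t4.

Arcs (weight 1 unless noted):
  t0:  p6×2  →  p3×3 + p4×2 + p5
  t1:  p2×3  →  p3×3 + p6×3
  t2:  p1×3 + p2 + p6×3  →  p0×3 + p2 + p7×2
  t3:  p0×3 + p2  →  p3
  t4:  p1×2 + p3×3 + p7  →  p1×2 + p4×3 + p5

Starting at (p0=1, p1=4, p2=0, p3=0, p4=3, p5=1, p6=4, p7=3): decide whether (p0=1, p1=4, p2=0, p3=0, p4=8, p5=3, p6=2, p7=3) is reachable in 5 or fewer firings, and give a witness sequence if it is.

depth 0: 1 marking
depth 1: 2 markings reached so far
depth 2: 4 markings reached so far
depth 3: 5 markings reached so far
depth 4: 6 markings reached so far
depth 5: 6 markings reached so far
(frontier empty at depth 5; search complete)
target is not among the 6 markings reachable within 5 steps

NO — not reachable within 5 firings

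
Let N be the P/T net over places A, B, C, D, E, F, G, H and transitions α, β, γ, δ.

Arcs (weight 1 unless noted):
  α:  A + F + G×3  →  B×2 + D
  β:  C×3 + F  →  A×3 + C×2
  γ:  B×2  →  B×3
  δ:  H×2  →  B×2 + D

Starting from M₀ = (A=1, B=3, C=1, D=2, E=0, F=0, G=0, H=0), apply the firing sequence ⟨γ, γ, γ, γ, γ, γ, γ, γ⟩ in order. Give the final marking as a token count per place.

(A=1, B=11, C=1, D=2, E=0, F=0, G=0, H=0)

step 1: fire γ:  (A=1, B=3, C=1, D=2, E=0, F=0, G=0, H=0) → (A=1, B=4, C=1, D=2, E=0, F=0, G=0, H=0)
step 2: fire γ:  (A=1, B=4, C=1, D=2, E=0, F=0, G=0, H=0) → (A=1, B=5, C=1, D=2, E=0, F=0, G=0, H=0)
step 3: fire γ:  (A=1, B=5, C=1, D=2, E=0, F=0, G=0, H=0) → (A=1, B=6, C=1, D=2, E=0, F=0, G=0, H=0)
step 4: fire γ:  (A=1, B=6, C=1, D=2, E=0, F=0, G=0, H=0) → (A=1, B=7, C=1, D=2, E=0, F=0, G=0, H=0)
step 5: fire γ:  (A=1, B=7, C=1, D=2, E=0, F=0, G=0, H=0) → (A=1, B=8, C=1, D=2, E=0, F=0, G=0, H=0)
step 6: fire γ:  (A=1, B=8, C=1, D=2, E=0, F=0, G=0, H=0) → (A=1, B=9, C=1, D=2, E=0, F=0, G=0, H=0)
step 7: fire γ:  (A=1, B=9, C=1, D=2, E=0, F=0, G=0, H=0) → (A=1, B=10, C=1, D=2, E=0, F=0, G=0, H=0)
step 8: fire γ:  (A=1, B=10, C=1, D=2, E=0, F=0, G=0, H=0) → (A=1, B=11, C=1, D=2, E=0, F=0, G=0, H=0)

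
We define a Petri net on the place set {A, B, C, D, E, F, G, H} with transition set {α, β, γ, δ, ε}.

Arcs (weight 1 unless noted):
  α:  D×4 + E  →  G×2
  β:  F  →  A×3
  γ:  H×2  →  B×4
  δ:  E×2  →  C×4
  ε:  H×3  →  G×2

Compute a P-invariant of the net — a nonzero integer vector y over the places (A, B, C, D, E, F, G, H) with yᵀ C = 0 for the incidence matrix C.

Incidence matrix C (rows=places, cols=transitions):
        α    β    γ    δ    ε
    A   0    3    0    0    0
    B   0    0    4    0    0
    C   0    0    0    4    0
    D  -4    0    0    0    0
    E  -1    0    0   -2    0
    F   0   -1    0    0    0
    G   2    0    0    0    2
    H   0    0   -2    0   -3

Candidate y = [0, 0, 2, -1, 4, 0, 0, 0]; check y·C column-wise:
  col α: 2·0 + -1·-4 + 4·-1 + 0·2 = 0
  col β: 0·3 + 2·0 + -1·0 + 4·0 + 0·-1 = 0
  col γ: 0·4 + 2·0 + -1·0 + 4·0 + 0·-2 = 0
  col δ: 2·4 + -1·0 + 4·-2 = 0
  col ε: 2·0 + -1·0 + 4·0 + 0·2 + 0·-3 = 0

y = (A:0, B:0, C:2, D:-1, E:4, F:0, G:0, H:0)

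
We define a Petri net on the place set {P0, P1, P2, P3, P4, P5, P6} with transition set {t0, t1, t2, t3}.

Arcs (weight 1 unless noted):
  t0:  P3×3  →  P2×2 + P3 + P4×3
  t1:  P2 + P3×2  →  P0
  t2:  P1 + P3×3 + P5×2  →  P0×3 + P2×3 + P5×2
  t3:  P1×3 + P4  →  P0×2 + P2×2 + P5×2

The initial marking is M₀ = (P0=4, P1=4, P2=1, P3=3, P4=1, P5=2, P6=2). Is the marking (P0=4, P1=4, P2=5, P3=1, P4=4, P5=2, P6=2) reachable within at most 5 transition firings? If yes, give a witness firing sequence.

NO — not reachable within 5 firings

depth 0: 1 marking
depth 1: 5 markings reached so far
depth 2: 8 markings reached so far
depth 3: 8 markings reached so far
(frontier empty at depth 3; search complete)
target is not among the 8 markings reachable within 5 steps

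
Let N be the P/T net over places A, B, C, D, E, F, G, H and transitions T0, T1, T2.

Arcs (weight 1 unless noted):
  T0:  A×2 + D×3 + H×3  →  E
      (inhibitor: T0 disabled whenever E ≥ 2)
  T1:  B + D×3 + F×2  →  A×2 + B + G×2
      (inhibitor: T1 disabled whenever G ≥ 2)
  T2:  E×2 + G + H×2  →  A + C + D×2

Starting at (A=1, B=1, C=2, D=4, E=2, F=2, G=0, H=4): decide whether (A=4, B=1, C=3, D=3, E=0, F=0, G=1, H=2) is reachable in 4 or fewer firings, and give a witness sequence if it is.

step 1: fire T1:  (A=1, B=1, C=2, D=4, E=2, F=2, G=0, H=4) → (A=3, B=1, C=2, D=1, E=2, F=0, G=2, H=4)
step 2: fire T2:  (A=3, B=1, C=2, D=1, E=2, F=0, G=2, H=4) → (A=4, B=1, C=3, D=3, E=0, F=0, G=1, H=2)

YES — reachable via ⟨T1, T2⟩ (2 firings)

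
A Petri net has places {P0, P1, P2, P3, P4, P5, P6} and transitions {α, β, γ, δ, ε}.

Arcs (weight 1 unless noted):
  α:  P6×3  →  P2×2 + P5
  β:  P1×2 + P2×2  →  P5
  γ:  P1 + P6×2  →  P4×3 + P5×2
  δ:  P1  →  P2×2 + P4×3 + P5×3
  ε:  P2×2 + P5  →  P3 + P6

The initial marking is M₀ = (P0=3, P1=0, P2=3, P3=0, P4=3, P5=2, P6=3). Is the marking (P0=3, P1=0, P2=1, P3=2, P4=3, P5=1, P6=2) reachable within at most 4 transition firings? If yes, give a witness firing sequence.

YES — reachable via ⟨α, ε, ε⟩ (3 firings)

step 1: fire α:  (P0=3, P1=0, P2=3, P3=0, P4=3, P5=2, P6=3) → (P0=3, P1=0, P2=5, P3=0, P4=3, P5=3, P6=0)
step 2: fire ε:  (P0=3, P1=0, P2=5, P3=0, P4=3, P5=3, P6=0) → (P0=3, P1=0, P2=3, P3=1, P4=3, P5=2, P6=1)
step 3: fire ε:  (P0=3, P1=0, P2=3, P3=1, P4=3, P5=2, P6=1) → (P0=3, P1=0, P2=1, P3=2, P4=3, P5=1, P6=2)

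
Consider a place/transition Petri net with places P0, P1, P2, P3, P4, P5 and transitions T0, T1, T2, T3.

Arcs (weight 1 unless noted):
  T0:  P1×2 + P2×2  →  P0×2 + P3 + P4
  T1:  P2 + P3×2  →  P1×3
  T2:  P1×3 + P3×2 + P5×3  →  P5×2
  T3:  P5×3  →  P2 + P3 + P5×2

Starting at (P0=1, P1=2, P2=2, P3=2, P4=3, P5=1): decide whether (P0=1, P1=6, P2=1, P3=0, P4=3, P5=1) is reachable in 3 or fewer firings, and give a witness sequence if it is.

depth 0: 1 marking
depth 1: 3 markings reached so far
depth 2: 3 markings reached so far
(frontier empty at depth 2; search complete)
target is not among the 3 markings reachable within 3 steps

NO — not reachable within 3 firings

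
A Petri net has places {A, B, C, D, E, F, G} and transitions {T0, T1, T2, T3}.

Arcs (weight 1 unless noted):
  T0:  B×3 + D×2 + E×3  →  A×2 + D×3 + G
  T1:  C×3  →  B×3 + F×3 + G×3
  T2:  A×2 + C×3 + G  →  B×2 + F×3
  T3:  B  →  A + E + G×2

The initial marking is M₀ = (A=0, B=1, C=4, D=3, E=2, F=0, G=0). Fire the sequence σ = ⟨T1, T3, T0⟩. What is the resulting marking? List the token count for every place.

(A=3, B=0, C=1, D=4, E=0, F=3, G=6)

step 1: fire T1:  (A=0, B=1, C=4, D=3, E=2, F=0, G=0) → (A=0, B=4, C=1, D=3, E=2, F=3, G=3)
step 2: fire T3:  (A=0, B=4, C=1, D=3, E=2, F=3, G=3) → (A=1, B=3, C=1, D=3, E=3, F=3, G=5)
step 3: fire T0:  (A=1, B=3, C=1, D=3, E=3, F=3, G=5) → (A=3, B=0, C=1, D=4, E=0, F=3, G=6)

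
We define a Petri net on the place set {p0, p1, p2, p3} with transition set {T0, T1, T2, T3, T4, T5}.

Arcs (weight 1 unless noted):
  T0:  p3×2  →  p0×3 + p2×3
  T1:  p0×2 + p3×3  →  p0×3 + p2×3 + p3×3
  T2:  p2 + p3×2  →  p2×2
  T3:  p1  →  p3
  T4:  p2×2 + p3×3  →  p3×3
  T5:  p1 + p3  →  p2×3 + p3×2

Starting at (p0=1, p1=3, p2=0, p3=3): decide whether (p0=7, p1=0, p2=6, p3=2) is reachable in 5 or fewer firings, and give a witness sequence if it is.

step 1: fire T0:  (p0=1, p1=3, p2=0, p3=3) → (p0=4, p1=3, p2=3, p3=1)
step 2: fire T3:  (p0=4, p1=3, p2=3, p3=1) → (p0=4, p1=2, p2=3, p3=2)
step 3: fire T0:  (p0=4, p1=2, p2=3, p3=2) → (p0=7, p1=2, p2=6, p3=0)
step 4: fire T3:  (p0=7, p1=2, p2=6, p3=0) → (p0=7, p1=1, p2=6, p3=1)
step 5: fire T3:  (p0=7, p1=1, p2=6, p3=1) → (p0=7, p1=0, p2=6, p3=2)

YES — reachable via ⟨T0, T3, T0, T3, T3⟩ (5 firings)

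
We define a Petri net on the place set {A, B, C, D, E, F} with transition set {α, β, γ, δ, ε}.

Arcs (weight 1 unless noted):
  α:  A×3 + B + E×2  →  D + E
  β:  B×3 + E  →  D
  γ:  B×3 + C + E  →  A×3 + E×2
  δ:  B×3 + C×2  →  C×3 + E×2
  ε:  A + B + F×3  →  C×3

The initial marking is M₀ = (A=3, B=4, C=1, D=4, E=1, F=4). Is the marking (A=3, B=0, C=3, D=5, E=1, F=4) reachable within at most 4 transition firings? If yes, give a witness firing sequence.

depth 0: 1 marking
depth 1: 4 markings reached so far
depth 2: 8 markings reached so far
depth 3: 8 markings reached so far
(frontier empty at depth 3; search complete)
target is not among the 8 markings reachable within 4 steps

NO — not reachable within 4 firings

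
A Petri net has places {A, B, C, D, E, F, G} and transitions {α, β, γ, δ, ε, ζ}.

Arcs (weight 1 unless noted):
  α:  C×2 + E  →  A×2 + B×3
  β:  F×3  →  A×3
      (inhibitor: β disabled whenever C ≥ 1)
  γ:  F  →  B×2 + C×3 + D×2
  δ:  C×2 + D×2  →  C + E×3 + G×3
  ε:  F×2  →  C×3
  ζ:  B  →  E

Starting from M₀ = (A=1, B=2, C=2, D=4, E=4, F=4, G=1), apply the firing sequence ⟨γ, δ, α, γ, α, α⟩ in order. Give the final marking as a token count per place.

(A=7, B=15, C=1, D=6, E=4, F=2, G=4)

step 1: fire γ:  (A=1, B=2, C=2, D=4, E=4, F=4, G=1) → (A=1, B=4, C=5, D=6, E=4, F=3, G=1)
step 2: fire δ:  (A=1, B=4, C=5, D=6, E=4, F=3, G=1) → (A=1, B=4, C=4, D=4, E=7, F=3, G=4)
step 3: fire α:  (A=1, B=4, C=4, D=4, E=7, F=3, G=4) → (A=3, B=7, C=2, D=4, E=6, F=3, G=4)
step 4: fire γ:  (A=3, B=7, C=2, D=4, E=6, F=3, G=4) → (A=3, B=9, C=5, D=6, E=6, F=2, G=4)
step 5: fire α:  (A=3, B=9, C=5, D=6, E=6, F=2, G=4) → (A=5, B=12, C=3, D=6, E=5, F=2, G=4)
step 6: fire α:  (A=5, B=12, C=3, D=6, E=5, F=2, G=4) → (A=7, B=15, C=1, D=6, E=4, F=2, G=4)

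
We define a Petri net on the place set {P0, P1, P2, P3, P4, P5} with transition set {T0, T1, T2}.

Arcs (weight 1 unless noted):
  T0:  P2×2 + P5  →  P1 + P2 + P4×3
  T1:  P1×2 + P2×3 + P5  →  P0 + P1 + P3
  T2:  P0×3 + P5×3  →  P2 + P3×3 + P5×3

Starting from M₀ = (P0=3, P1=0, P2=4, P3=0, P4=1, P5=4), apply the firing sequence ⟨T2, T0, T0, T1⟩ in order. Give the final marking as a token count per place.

step 1: fire T2:  (P0=3, P1=0, P2=4, P3=0, P4=1, P5=4) → (P0=0, P1=0, P2=5, P3=3, P4=1, P5=4)
step 2: fire T0:  (P0=0, P1=0, P2=5, P3=3, P4=1, P5=4) → (P0=0, P1=1, P2=4, P3=3, P4=4, P5=3)
step 3: fire T0:  (P0=0, P1=1, P2=4, P3=3, P4=4, P5=3) → (P0=0, P1=2, P2=3, P3=3, P4=7, P5=2)
step 4: fire T1:  (P0=0, P1=2, P2=3, P3=3, P4=7, P5=2) → (P0=1, P1=1, P2=0, P3=4, P4=7, P5=1)

(P0=1, P1=1, P2=0, P3=4, P4=7, P5=1)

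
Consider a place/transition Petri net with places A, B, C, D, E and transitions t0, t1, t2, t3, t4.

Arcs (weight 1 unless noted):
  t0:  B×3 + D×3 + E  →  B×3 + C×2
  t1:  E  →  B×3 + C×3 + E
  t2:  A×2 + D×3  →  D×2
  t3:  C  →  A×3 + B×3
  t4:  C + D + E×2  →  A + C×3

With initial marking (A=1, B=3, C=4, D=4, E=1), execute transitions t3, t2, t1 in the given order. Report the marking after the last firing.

step 1: fire t3:  (A=1, B=3, C=4, D=4, E=1) → (A=4, B=6, C=3, D=4, E=1)
step 2: fire t2:  (A=4, B=6, C=3, D=4, E=1) → (A=2, B=6, C=3, D=3, E=1)
step 3: fire t1:  (A=2, B=6, C=3, D=3, E=1) → (A=2, B=9, C=6, D=3, E=1)

(A=2, B=9, C=6, D=3, E=1)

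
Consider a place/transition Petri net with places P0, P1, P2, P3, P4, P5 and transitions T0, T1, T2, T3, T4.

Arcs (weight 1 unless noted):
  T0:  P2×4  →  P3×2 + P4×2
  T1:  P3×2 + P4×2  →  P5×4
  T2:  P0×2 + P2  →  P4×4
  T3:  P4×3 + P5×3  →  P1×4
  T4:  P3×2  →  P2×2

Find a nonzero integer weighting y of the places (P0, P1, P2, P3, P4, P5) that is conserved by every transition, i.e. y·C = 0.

Incidence matrix C (rows=places, cols=transitions):
       T0   T1   T2   T3   T4
   P0   0    0   -2    0    0
   P1   0    0    0    4    0
   P2  -4    0   -1    0    2
   P3   2   -2    0    0   -2
   P4   2   -2    4   -3    0
   P5   0    4    0   -3    0

Candidate y = [3, 3, 2, 2, 2, 2]; check y·C column-wise:
  col T0: 3·0 + 3·0 + 2·-4 + 2·2 + 2·2 + 2·0 = 0
  col T1: 3·0 + 3·0 + 2·0 + 2·-2 + 2·-2 + 2·4 = 0
  col T2: 3·-2 + 3·0 + 2·-1 + 2·0 + 2·4 + 2·0 = 0
  col T3: 3·0 + 3·4 + 2·0 + 2·0 + 2·-3 + 2·-3 = 0
  col T4: 3·0 + 3·0 + 2·2 + 2·-2 + 2·0 + 2·0 = 0

y = (P0:3, P1:3, P2:2, P3:2, P4:2, P5:2)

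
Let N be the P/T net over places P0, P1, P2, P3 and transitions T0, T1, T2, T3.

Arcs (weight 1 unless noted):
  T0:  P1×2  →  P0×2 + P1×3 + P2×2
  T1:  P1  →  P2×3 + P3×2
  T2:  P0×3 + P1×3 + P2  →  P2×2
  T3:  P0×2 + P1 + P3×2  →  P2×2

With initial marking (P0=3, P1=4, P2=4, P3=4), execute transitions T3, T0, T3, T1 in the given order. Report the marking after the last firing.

step 1: fire T3:  (P0=3, P1=4, P2=4, P3=4) → (P0=1, P1=3, P2=6, P3=2)
step 2: fire T0:  (P0=1, P1=3, P2=6, P3=2) → (P0=3, P1=4, P2=8, P3=2)
step 3: fire T3:  (P0=3, P1=4, P2=8, P3=2) → (P0=1, P1=3, P2=10, P3=0)
step 4: fire T1:  (P0=1, P1=3, P2=10, P3=0) → (P0=1, P1=2, P2=13, P3=2)

(P0=1, P1=2, P2=13, P3=2)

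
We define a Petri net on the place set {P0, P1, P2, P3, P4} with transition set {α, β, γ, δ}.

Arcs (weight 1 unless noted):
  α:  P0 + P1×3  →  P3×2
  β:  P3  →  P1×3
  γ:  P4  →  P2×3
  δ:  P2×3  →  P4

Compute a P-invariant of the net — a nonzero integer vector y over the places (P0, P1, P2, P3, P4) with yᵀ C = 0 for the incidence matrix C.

y = (P0:3, P1:1, P2:0, P3:3, P4:0)

Incidence matrix C (rows=places, cols=transitions):
        α    β    γ    δ
   P0  -1    0    0    0
   P1  -3    3    0    0
   P2   0    0    3   -3
   P3   2   -1    0    0
   P4   0    0   -1    1

Candidate y = [3, 1, 0, 3, 0]; check y·C column-wise:
  col α: 3·-1 + 1·-3 + 3·2 = 0
  col β: 3·0 + 1·3 + 3·-1 = 0
  col γ: 3·0 + 1·0 + 0·3 + 3·0 + 0·-1 = 0
  col δ: 3·0 + 1·0 + 0·-3 + 3·0 + 0·1 = 0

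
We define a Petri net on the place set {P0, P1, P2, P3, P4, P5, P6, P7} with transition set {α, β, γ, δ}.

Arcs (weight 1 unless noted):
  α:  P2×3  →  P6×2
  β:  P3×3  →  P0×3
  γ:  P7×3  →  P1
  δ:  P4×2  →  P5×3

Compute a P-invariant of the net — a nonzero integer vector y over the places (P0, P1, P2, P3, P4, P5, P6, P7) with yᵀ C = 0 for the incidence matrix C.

y = (P0:1, P1:0, P2:0, P3:1, P4:0, P5:0, P6:0, P7:0)

Incidence matrix C (rows=places, cols=transitions):
        α    β    γ    δ
   P0   0    3    0    0
   P1   0    0    1    0
   P2  -3    0    0    0
   P3   0   -3    0    0
   P4   0    0    0   -2
   P5   0    0    0    3
   P6   2    0    0    0
   P7   0    0   -3    0

Candidate y = [1, 0, 0, 1, 0, 0, 0, 0]; check y·C column-wise:
  col α: 1·0 + 0·-3 + 1·0 + 0·2 = 0
  col β: 1·3 + 1·-3 = 0
  col γ: 1·0 + 0·1 + 1·0 + 0·-3 = 0
  col δ: 1·0 + 1·0 + 0·-2 + 0·3 = 0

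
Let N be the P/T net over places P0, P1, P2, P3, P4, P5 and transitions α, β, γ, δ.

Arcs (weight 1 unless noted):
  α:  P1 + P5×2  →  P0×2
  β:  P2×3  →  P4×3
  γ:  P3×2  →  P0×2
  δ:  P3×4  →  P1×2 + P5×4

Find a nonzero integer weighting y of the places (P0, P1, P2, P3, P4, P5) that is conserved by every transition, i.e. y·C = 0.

Incidence matrix C (rows=places, cols=transitions):
        α    β    γ    δ
   P0   2    0    2    0
   P1  -1    0    0    2
   P2   0   -3    0    0
   P3   0    0   -2   -4
   P4   0    3    0    0
   P5  -2    0    0    4

Candidate y = [1, 2, 0, 1, 0, 0]; check y·C column-wise:
  col α: 1·2 + 2·-1 + 1·0 + 0·-2 = 0
  col β: 1·0 + 2·0 + 0·-3 + 1·0 + 0·3 = 0
  col γ: 1·2 + 2·0 + 1·-2 = 0
  col δ: 1·0 + 2·2 + 1·-4 + 0·4 = 0

y = (P0:1, P1:2, P2:0, P3:1, P4:0, P5:0)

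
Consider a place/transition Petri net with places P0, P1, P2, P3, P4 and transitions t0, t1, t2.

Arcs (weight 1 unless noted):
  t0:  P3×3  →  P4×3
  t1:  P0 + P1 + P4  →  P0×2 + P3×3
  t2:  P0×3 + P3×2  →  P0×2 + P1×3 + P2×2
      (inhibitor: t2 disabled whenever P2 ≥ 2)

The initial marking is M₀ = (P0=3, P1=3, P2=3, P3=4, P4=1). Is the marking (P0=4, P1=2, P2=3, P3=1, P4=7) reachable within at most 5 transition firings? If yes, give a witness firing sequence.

depth 0: 1 marking
depth 1: 3 markings reached so far
depth 2: 4 markings reached so far
depth 3: 6 markings reached so far
depth 4: 8 markings reached so far
depth 5: 10 markings reached so far
target is not among the 10 markings reachable within 5 steps

NO — not reachable within 5 firings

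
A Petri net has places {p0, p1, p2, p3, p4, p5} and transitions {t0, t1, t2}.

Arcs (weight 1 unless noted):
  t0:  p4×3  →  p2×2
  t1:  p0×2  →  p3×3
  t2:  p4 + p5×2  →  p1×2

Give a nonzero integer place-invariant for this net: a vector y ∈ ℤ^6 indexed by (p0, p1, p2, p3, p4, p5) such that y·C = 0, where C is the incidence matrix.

Incidence matrix C (rows=places, cols=transitions):
       t0   t1   t2
   p0   0   -2    0
   p1   0    0    2
   p2   2    0    0
   p3   0    3    0
   p4  -3    0   -1
   p5   0    0   -2

Candidate y = [3, 0, 0, 2, 0, 0]; check y·C column-wise:
  col t0: 3·0 + 0·2 + 2·0 + 0·-3 = 0
  col t1: 3·-2 + 2·3 = 0
  col t2: 3·0 + 0·2 + 2·0 + 0·-1 + 0·-2 = 0

y = (p0:3, p1:0, p2:0, p3:2, p4:0, p5:0)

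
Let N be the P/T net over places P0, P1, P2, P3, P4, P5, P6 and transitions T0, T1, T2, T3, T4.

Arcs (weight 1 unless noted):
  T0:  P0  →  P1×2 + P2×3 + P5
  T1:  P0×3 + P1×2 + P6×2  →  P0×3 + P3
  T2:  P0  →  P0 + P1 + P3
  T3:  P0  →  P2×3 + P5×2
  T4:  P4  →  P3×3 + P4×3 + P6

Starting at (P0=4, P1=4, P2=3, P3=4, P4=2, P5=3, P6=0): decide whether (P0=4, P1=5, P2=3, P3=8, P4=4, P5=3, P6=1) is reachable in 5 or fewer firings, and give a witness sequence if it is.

YES — reachable via ⟨T2, T4⟩ (2 firings)

step 1: fire T2:  (P0=4, P1=4, P2=3, P3=4, P4=2, P5=3, P6=0) → (P0=4, P1=5, P2=3, P3=5, P4=2, P5=3, P6=0)
step 2: fire T4:  (P0=4, P1=5, P2=3, P3=5, P4=2, P5=3, P6=0) → (P0=4, P1=5, P2=3, P3=8, P4=4, P5=3, P6=1)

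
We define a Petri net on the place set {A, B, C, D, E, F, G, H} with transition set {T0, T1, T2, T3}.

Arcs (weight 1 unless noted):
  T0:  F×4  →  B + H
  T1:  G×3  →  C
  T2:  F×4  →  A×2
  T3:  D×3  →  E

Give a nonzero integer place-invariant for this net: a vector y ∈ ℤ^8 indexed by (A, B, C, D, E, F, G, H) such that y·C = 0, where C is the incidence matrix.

Incidence matrix C (rows=places, cols=transitions):
       T0   T1   T2   T3
    A   0    0    2    0
    B   1    0    0    0
    C   0    1    0    0
    D   0    0    0   -3
    E   0    0    0    1
    F  -4    0   -4    0
    G   0   -3    0    0
    H   1    0    0    0

Candidate y = [0, 0, 0, 1, 3, 0, 0, 0]; check y·C column-wise:
  col T0: 0·1 + 1·0 + 3·0 + 0·-4 + 0·1 = 0
  col T1: 0·1 + 1·0 + 3·0 + 0·-3 = 0
  col T2: 0·2 + 1·0 + 3·0 + 0·-4 = 0
  col T3: 1·-3 + 3·1 = 0

y = (A:0, B:0, C:0, D:1, E:3, F:0, G:0, H:0)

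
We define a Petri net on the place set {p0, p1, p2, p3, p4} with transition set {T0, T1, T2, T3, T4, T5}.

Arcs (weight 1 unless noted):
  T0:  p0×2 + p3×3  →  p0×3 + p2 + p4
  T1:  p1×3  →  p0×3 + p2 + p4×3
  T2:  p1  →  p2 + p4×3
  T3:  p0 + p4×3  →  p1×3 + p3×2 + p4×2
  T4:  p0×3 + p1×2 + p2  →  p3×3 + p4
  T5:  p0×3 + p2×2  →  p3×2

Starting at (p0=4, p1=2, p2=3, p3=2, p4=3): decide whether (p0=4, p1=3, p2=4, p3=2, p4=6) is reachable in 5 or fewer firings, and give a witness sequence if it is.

NO — not reachable within 5 firings

depth 0: 1 marking
depth 1: 5 markings reached so far
depth 2: 12 markings reached so far
depth 3: 26 markings reached so far
depth 4: 51 markings reached so far
depth 5: 93 markings reached so far
target is not among the 93 markings reachable within 5 steps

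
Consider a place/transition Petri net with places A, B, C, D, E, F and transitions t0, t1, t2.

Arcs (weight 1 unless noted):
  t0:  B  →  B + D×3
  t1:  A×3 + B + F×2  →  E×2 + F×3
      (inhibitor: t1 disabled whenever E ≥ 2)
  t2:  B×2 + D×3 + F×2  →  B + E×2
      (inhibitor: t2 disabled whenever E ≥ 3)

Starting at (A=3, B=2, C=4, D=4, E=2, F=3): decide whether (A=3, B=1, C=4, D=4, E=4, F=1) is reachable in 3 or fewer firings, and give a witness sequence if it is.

YES — reachable via ⟨t0, t2⟩ (2 firings)

step 1: fire t0:  (A=3, B=2, C=4, D=4, E=2, F=3) → (A=3, B=2, C=4, D=7, E=2, F=3)
step 2: fire t2:  (A=3, B=2, C=4, D=7, E=2, F=3) → (A=3, B=1, C=4, D=4, E=4, F=1)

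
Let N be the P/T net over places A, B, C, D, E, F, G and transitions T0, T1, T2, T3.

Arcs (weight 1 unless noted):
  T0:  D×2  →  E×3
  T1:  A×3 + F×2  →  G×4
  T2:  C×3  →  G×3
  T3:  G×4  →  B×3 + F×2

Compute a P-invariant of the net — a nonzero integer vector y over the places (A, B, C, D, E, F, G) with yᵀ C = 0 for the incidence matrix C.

y = (A:0, B:0, C:0, D:3, E:2, F:0, G:0)

Incidence matrix C (rows=places, cols=transitions):
       T0   T1   T2   T3
    A   0   -3    0    0
    B   0    0    0    3
    C   0    0   -3    0
    D  -2    0    0    0
    E   3    0    0    0
    F   0   -2    0    2
    G   0    4    3   -4

Candidate y = [0, 0, 0, 3, 2, 0, 0]; check y·C column-wise:
  col T0: 3·-2 + 2·3 = 0
  col T1: 0·-3 + 3·0 + 2·0 + 0·-2 + 0·4 = 0
  col T2: 0·-3 + 3·0 + 2·0 + 0·3 = 0
  col T3: 0·3 + 3·0 + 2·0 + 0·2 + 0·-4 = 0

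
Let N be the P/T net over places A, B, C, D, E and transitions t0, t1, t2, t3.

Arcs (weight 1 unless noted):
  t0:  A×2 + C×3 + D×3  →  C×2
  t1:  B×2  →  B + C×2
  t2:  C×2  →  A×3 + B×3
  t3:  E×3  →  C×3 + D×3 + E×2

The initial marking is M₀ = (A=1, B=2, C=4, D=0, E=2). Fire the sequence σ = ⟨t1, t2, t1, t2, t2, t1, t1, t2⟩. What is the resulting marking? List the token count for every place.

step 1: fire t1:  (A=1, B=2, C=4, D=0, E=2) → (A=1, B=1, C=6, D=0, E=2)
step 2: fire t2:  (A=1, B=1, C=6, D=0, E=2) → (A=4, B=4, C=4, D=0, E=2)
step 3: fire t1:  (A=4, B=4, C=4, D=0, E=2) → (A=4, B=3, C=6, D=0, E=2)
step 4: fire t2:  (A=4, B=3, C=6, D=0, E=2) → (A=7, B=6, C=4, D=0, E=2)
step 5: fire t2:  (A=7, B=6, C=4, D=0, E=2) → (A=10, B=9, C=2, D=0, E=2)
step 6: fire t1:  (A=10, B=9, C=2, D=0, E=2) → (A=10, B=8, C=4, D=0, E=2)
step 7: fire t1:  (A=10, B=8, C=4, D=0, E=2) → (A=10, B=7, C=6, D=0, E=2)
step 8: fire t2:  (A=10, B=7, C=6, D=0, E=2) → (A=13, B=10, C=4, D=0, E=2)

(A=13, B=10, C=4, D=0, E=2)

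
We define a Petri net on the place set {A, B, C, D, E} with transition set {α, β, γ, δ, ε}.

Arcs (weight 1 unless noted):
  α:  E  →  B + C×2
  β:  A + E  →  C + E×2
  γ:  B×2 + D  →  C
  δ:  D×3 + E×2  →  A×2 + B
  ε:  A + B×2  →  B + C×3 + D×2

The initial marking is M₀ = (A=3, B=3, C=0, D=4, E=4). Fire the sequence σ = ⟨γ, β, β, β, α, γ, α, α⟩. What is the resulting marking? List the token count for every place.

step 1: fire γ:  (A=3, B=3, C=0, D=4, E=4) → (A=3, B=1, C=1, D=3, E=4)
step 2: fire β:  (A=3, B=1, C=1, D=3, E=4) → (A=2, B=1, C=2, D=3, E=5)
step 3: fire β:  (A=2, B=1, C=2, D=3, E=5) → (A=1, B=1, C=3, D=3, E=6)
step 4: fire β:  (A=1, B=1, C=3, D=3, E=6) → (A=0, B=1, C=4, D=3, E=7)
step 5: fire α:  (A=0, B=1, C=4, D=3, E=7) → (A=0, B=2, C=6, D=3, E=6)
step 6: fire γ:  (A=0, B=2, C=6, D=3, E=6) → (A=0, B=0, C=7, D=2, E=6)
step 7: fire α:  (A=0, B=0, C=7, D=2, E=6) → (A=0, B=1, C=9, D=2, E=5)
step 8: fire α:  (A=0, B=1, C=9, D=2, E=5) → (A=0, B=2, C=11, D=2, E=4)

(A=0, B=2, C=11, D=2, E=4)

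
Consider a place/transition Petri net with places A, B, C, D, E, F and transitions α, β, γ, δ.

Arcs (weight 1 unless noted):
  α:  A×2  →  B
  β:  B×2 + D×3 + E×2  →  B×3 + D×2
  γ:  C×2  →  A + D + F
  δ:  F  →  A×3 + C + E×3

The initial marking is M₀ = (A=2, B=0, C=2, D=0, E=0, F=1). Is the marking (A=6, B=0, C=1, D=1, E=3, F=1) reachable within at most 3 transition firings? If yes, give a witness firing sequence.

step 1: fire γ:  (A=2, B=0, C=2, D=0, E=0, F=1) → (A=3, B=0, C=0, D=1, E=0, F=2)
step 2: fire δ:  (A=3, B=0, C=0, D=1, E=0, F=2) → (A=6, B=0, C=1, D=1, E=3, F=1)

YES — reachable via ⟨γ, δ⟩ (2 firings)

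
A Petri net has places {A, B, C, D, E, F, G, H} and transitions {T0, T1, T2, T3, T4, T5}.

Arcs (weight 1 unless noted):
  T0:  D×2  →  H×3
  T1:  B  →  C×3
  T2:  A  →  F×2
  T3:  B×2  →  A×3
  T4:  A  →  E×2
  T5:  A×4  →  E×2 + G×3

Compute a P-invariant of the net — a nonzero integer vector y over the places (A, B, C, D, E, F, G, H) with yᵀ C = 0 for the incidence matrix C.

Incidence matrix C (rows=places, cols=transitions):
       T0   T1   T2   T3   T4   T5
    A   0    0   -1    3   -1   -4
    B   0   -1    0   -2    0    0
    C   0    3    0    0    0    0
    D  -2    0    0    0    0    0
    E   0    0    0    0    2    2
    F   0    0    2    0    0    0
    G   0    0    0    0    0    3
    H   3    0    0    0    0    0

Candidate y = [2, 3, 1, 0, 1, 1, 2, 0]; check y·C column-wise:
  col T0: 2·0 + 3·0 + 1·0 + 0·-2 + 1·0 + 1·0 + 2·0 + 0·3 = 0
  col T1: 2·0 + 3·-1 + 1·3 + 1·0 + 1·0 + 2·0 = 0
  col T2: 2·-1 + 3·0 + 1·0 + 1·0 + 1·2 + 2·0 = 0
  col T3: 2·3 + 3·-2 + 1·0 + 1·0 + 1·0 + 2·0 = 0
  col T4: 2·-1 + 3·0 + 1·0 + 1·2 + 1·0 + 2·0 = 0
  col T5: 2·-4 + 3·0 + 1·0 + 1·2 + 1·0 + 2·3 = 0

y = (A:2, B:3, C:1, D:0, E:1, F:1, G:2, H:0)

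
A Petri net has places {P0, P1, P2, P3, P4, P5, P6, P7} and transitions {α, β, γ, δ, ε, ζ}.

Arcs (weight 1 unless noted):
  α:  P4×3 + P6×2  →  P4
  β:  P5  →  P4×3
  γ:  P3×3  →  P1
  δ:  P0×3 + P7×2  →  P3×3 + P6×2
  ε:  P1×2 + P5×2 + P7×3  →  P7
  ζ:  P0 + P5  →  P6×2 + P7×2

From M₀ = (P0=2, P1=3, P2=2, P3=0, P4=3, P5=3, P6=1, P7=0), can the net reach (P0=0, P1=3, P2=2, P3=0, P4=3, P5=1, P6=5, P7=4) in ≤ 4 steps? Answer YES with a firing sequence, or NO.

step 1: fire ζ:  (P0=2, P1=3, P2=2, P3=0, P4=3, P5=3, P6=1, P7=0) → (P0=1, P1=3, P2=2, P3=0, P4=3, P5=2, P6=3, P7=2)
step 2: fire ζ:  (P0=1, P1=3, P2=2, P3=0, P4=3, P5=2, P6=3, P7=2) → (P0=0, P1=3, P2=2, P3=0, P4=3, P5=1, P6=5, P7=4)

YES — reachable via ⟨ζ, ζ⟩ (2 firings)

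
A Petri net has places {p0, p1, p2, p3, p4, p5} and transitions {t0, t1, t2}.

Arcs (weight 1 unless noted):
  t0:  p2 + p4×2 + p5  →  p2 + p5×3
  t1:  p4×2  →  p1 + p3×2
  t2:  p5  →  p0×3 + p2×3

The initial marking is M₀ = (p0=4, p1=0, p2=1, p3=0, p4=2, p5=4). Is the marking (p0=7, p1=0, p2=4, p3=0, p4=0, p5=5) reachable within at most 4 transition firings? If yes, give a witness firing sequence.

step 1: fire t0:  (p0=4, p1=0, p2=1, p3=0, p4=2, p5=4) → (p0=4, p1=0, p2=1, p3=0, p4=0, p5=6)
step 2: fire t2:  (p0=4, p1=0, p2=1, p3=0, p4=0, p5=6) → (p0=7, p1=0, p2=4, p3=0, p4=0, p5=5)

YES — reachable via ⟨t0, t2⟩ (2 firings)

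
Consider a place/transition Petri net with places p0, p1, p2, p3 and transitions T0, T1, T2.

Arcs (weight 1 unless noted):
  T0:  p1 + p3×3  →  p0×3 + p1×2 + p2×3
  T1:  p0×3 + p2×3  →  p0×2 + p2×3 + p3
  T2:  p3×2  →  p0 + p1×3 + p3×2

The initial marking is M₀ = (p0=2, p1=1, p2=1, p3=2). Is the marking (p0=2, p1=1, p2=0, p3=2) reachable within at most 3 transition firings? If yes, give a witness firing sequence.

depth 0: 1 marking
depth 1: 2 markings reached so far
depth 2: 3 markings reached so far
depth 3: 4 markings reached so far
target is not among the 4 markings reachable within 3 steps

NO — not reachable within 3 firings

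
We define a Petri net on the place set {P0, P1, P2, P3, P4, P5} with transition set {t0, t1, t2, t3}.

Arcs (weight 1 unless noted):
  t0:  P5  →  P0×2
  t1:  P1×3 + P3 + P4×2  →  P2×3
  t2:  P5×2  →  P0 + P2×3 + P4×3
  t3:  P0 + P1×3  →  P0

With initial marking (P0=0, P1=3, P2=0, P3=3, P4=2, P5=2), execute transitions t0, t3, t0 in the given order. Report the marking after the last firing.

step 1: fire t0:  (P0=0, P1=3, P2=0, P3=3, P4=2, P5=2) → (P0=2, P1=3, P2=0, P3=3, P4=2, P5=1)
step 2: fire t3:  (P0=2, P1=3, P2=0, P3=3, P4=2, P5=1) → (P0=2, P1=0, P2=0, P3=3, P4=2, P5=1)
step 3: fire t0:  (P0=2, P1=0, P2=0, P3=3, P4=2, P5=1) → (P0=4, P1=0, P2=0, P3=3, P4=2, P5=0)

(P0=4, P1=0, P2=0, P3=3, P4=2, P5=0)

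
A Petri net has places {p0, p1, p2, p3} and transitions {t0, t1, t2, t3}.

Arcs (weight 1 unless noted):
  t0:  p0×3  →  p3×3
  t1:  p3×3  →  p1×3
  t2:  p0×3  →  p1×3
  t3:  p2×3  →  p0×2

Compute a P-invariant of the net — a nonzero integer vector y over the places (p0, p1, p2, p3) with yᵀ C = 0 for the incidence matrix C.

Incidence matrix C (rows=places, cols=transitions):
       t0   t1   t2   t3
   p0  -3    0   -3    2
   p1   0    3    3    0
   p2   0    0    0   -3
   p3   3   -3    0    0

Candidate y = [3, 3, 2, 3]; check y·C column-wise:
  col t0: 3·-3 + 3·0 + 2·0 + 3·3 = 0
  col t1: 3·0 + 3·3 + 2·0 + 3·-3 = 0
  col t2: 3·-3 + 3·3 + 2·0 + 3·0 = 0
  col t3: 3·2 + 3·0 + 2·-3 + 3·0 = 0

y = (p0:3, p1:3, p2:2, p3:3)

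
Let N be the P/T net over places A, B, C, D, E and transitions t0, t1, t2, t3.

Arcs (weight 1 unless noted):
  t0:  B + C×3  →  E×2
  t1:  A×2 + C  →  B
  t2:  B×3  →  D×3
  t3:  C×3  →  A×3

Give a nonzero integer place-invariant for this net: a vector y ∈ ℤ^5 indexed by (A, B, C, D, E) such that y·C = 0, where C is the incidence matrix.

Incidence matrix C (rows=places, cols=transitions):
       t0   t1   t2   t3
    A   0   -2    0    3
    B  -1    1   -3    0
    C  -3   -1    0   -3
    D   0    0    3    0
    E   2    0    0    0

Candidate y = [1, 3, 1, 3, 3]; check y·C column-wise:
  col t0: 1·0 + 3·-1 + 1·-3 + 3·0 + 3·2 = 0
  col t1: 1·-2 + 3·1 + 1·-1 + 3·0 + 3·0 = 0
  col t2: 1·0 + 3·-3 + 1·0 + 3·3 + 3·0 = 0
  col t3: 1·3 + 3·0 + 1·-3 + 3·0 + 3·0 = 0

y = (A:1, B:3, C:1, D:3, E:3)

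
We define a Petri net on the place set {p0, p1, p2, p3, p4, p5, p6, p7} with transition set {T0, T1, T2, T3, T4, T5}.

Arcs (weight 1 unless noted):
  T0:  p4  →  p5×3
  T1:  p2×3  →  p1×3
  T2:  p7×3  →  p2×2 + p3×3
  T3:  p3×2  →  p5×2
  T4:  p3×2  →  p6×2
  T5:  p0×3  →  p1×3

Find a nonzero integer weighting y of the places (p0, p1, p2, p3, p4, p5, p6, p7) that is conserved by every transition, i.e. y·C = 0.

y = (p0:3, p1:3, p2:3, p3:-2, p4:-6, p5:-2, p6:-2, p7:0)

Incidence matrix C (rows=places, cols=transitions):
       T0   T1   T2   T3   T4   T5
   p0   0    0    0    0    0   -3
   p1   0    3    0    0    0    3
   p2   0   -3    2    0    0    0
   p3   0    0    3   -2   -2    0
   p4  -1    0    0    0    0    0
   p5   3    0    0    2    0    0
   p6   0    0    0    0    2    0
   p7   0    0   -3    0    0    0

Candidate y = [3, 3, 3, -2, -6, -2, -2, 0]; check y·C column-wise:
  col T0: 3·0 + 3·0 + 3·0 + -2·0 + -6·-1 + -2·3 + -2·0 = 0
  col T1: 3·0 + 3·3 + 3·-3 + -2·0 + -6·0 + -2·0 + -2·0 = 0
  col T2: 3·0 + 3·0 + 3·2 + -2·3 + -6·0 + -2·0 + -2·0 + 0·-3 = 0
  col T3: 3·0 + 3·0 + 3·0 + -2·-2 + -6·0 + -2·2 + -2·0 = 0
  col T4: 3·0 + 3·0 + 3·0 + -2·-2 + -6·0 + -2·0 + -2·2 = 0
  col T5: 3·-3 + 3·3 + 3·0 + -2·0 + -6·0 + -2·0 + -2·0 = 0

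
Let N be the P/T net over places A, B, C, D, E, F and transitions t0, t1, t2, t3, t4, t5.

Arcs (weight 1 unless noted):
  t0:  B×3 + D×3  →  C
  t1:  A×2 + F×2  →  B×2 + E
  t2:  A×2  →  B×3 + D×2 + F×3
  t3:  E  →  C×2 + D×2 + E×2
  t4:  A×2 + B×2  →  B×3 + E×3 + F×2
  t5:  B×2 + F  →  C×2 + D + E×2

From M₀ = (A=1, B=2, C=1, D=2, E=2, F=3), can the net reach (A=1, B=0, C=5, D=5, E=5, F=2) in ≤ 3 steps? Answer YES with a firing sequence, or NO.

YES — reachable via ⟨t3, t5⟩ (2 firings)

step 1: fire t3:  (A=1, B=2, C=1, D=2, E=2, F=3) → (A=1, B=2, C=3, D=4, E=3, F=3)
step 2: fire t5:  (A=1, B=2, C=3, D=4, E=3, F=3) → (A=1, B=0, C=5, D=5, E=5, F=2)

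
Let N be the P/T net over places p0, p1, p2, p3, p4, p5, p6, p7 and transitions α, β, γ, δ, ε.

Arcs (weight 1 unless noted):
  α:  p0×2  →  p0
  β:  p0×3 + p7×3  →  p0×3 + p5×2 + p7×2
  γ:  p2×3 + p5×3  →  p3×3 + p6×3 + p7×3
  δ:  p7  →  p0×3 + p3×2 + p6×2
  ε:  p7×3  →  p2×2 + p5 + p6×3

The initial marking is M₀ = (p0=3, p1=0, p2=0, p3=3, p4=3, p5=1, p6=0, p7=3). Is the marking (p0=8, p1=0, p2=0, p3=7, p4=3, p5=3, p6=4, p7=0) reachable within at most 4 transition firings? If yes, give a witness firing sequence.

step 1: fire β:  (p0=3, p1=0, p2=0, p3=3, p4=3, p5=1, p6=0, p7=3) → (p0=3, p1=0, p2=0, p3=3, p4=3, p5=3, p6=0, p7=2)
step 2: fire α:  (p0=3, p1=0, p2=0, p3=3, p4=3, p5=3, p6=0, p7=2) → (p0=2, p1=0, p2=0, p3=3, p4=3, p5=3, p6=0, p7=2)
step 3: fire δ:  (p0=2, p1=0, p2=0, p3=3, p4=3, p5=3, p6=0, p7=2) → (p0=5, p1=0, p2=0, p3=5, p4=3, p5=3, p6=2, p7=1)
step 4: fire δ:  (p0=5, p1=0, p2=0, p3=5, p4=3, p5=3, p6=2, p7=1) → (p0=8, p1=0, p2=0, p3=7, p4=3, p5=3, p6=4, p7=0)

YES — reachable via ⟨β, α, δ, δ⟩ (4 firings)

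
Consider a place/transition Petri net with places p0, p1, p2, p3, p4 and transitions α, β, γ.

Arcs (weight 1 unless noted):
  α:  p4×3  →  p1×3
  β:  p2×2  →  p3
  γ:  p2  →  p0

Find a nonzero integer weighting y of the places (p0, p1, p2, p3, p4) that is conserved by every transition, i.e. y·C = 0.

Incidence matrix C (rows=places, cols=transitions):
        α    β    γ
   p0   0    0    1
   p1   3    0    0
   p2   0   -2   -1
   p3   0    1    0
   p4  -3    0    0

Candidate y = [1, 0, 1, 2, 0]; check y·C column-wise:
  col α: 1·0 + 0·3 + 1·0 + 2·0 + 0·-3 = 0
  col β: 1·0 + 1·-2 + 2·1 = 0
  col γ: 1·1 + 1·-1 + 2·0 = 0

y = (p0:1, p1:0, p2:1, p3:2, p4:0)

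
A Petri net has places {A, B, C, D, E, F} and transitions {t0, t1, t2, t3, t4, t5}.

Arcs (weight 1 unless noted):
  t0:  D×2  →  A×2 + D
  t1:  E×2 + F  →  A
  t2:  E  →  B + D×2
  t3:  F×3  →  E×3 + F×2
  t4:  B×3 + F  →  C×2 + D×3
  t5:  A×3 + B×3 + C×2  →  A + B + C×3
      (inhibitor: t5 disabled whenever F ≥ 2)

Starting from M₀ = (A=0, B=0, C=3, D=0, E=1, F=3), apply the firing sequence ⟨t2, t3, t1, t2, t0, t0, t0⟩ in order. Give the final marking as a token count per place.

(A=7, B=2, C=3, D=1, E=0, F=1)

step 1: fire t2:  (A=0, B=0, C=3, D=0, E=1, F=3) → (A=0, B=1, C=3, D=2, E=0, F=3)
step 2: fire t3:  (A=0, B=1, C=3, D=2, E=0, F=3) → (A=0, B=1, C=3, D=2, E=3, F=2)
step 3: fire t1:  (A=0, B=1, C=3, D=2, E=3, F=2) → (A=1, B=1, C=3, D=2, E=1, F=1)
step 4: fire t2:  (A=1, B=1, C=3, D=2, E=1, F=1) → (A=1, B=2, C=3, D=4, E=0, F=1)
step 5: fire t0:  (A=1, B=2, C=3, D=4, E=0, F=1) → (A=3, B=2, C=3, D=3, E=0, F=1)
step 6: fire t0:  (A=3, B=2, C=3, D=3, E=0, F=1) → (A=5, B=2, C=3, D=2, E=0, F=1)
step 7: fire t0:  (A=5, B=2, C=3, D=2, E=0, F=1) → (A=7, B=2, C=3, D=1, E=0, F=1)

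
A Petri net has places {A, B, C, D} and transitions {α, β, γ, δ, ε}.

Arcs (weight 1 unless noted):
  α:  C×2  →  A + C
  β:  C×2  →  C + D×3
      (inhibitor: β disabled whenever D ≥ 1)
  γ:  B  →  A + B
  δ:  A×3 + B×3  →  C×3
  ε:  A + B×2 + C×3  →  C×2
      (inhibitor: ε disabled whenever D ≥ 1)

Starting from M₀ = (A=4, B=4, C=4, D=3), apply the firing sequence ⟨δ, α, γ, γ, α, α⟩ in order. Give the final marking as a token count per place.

step 1: fire δ:  (A=4, B=4, C=4, D=3) → (A=1, B=1, C=7, D=3)
step 2: fire α:  (A=1, B=1, C=7, D=3) → (A=2, B=1, C=6, D=3)
step 3: fire γ:  (A=2, B=1, C=6, D=3) → (A=3, B=1, C=6, D=3)
step 4: fire γ:  (A=3, B=1, C=6, D=3) → (A=4, B=1, C=6, D=3)
step 5: fire α:  (A=4, B=1, C=6, D=3) → (A=5, B=1, C=5, D=3)
step 6: fire α:  (A=5, B=1, C=5, D=3) → (A=6, B=1, C=4, D=3)

(A=6, B=1, C=4, D=3)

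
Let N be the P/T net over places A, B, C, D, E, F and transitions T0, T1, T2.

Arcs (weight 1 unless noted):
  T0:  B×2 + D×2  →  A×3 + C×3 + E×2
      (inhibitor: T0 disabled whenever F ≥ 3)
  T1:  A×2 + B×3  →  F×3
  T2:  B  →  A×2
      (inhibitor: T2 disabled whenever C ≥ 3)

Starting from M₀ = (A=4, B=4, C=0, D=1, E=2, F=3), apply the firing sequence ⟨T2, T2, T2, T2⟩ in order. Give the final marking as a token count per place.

(A=12, B=0, C=0, D=1, E=2, F=3)

step 1: fire T2:  (A=4, B=4, C=0, D=1, E=2, F=3) → (A=6, B=3, C=0, D=1, E=2, F=3)
step 2: fire T2:  (A=6, B=3, C=0, D=1, E=2, F=3) → (A=8, B=2, C=0, D=1, E=2, F=3)
step 3: fire T2:  (A=8, B=2, C=0, D=1, E=2, F=3) → (A=10, B=1, C=0, D=1, E=2, F=3)
step 4: fire T2:  (A=10, B=1, C=0, D=1, E=2, F=3) → (A=12, B=0, C=0, D=1, E=2, F=3)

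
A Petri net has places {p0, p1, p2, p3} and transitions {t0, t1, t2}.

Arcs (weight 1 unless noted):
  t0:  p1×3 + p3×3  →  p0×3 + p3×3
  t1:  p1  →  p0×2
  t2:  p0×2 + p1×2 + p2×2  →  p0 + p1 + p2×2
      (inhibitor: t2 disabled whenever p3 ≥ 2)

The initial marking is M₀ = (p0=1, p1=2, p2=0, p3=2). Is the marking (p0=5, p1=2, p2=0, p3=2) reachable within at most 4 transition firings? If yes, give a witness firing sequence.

depth 0: 1 marking
depth 1: 2 markings reached so far
depth 2: 3 markings reached so far
depth 3: 3 markings reached so far
(frontier empty at depth 3; search complete)
target is not among the 3 markings reachable within 4 steps

NO — not reachable within 4 firings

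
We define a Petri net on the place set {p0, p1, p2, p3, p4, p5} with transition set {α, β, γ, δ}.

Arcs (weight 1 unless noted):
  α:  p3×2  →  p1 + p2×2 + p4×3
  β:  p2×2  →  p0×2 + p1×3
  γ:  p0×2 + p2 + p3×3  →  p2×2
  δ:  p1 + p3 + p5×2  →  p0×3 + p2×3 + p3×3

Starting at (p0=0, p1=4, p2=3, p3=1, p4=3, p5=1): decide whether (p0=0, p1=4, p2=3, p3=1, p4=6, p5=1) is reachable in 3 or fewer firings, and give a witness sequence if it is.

depth 0: 1 marking
depth 1: 2 markings reached so far
depth 2: 2 markings reached so far
(frontier empty at depth 2; search complete)
target is not among the 2 markings reachable within 3 steps

NO — not reachable within 3 firings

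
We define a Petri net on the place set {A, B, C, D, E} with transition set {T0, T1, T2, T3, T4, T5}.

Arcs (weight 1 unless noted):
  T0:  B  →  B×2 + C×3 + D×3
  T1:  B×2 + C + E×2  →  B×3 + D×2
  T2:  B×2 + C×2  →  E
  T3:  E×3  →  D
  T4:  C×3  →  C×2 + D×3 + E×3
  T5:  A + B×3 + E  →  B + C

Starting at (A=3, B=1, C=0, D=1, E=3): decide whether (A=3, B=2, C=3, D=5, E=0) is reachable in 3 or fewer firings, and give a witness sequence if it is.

step 1: fire T0:  (A=3, B=1, C=0, D=1, E=3) → (A=3, B=2, C=3, D=4, E=3)
step 2: fire T3:  (A=3, B=2, C=3, D=4, E=3) → (A=3, B=2, C=3, D=5, E=0)

YES — reachable via ⟨T0, T3⟩ (2 firings)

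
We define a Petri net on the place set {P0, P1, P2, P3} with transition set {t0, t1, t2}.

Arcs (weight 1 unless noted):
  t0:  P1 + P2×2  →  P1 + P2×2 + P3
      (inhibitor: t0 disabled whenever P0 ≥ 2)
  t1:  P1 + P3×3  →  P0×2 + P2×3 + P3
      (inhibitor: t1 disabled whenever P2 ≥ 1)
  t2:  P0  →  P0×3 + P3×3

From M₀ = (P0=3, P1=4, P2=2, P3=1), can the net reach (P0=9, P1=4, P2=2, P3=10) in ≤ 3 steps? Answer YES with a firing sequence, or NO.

YES — reachable via ⟨t2, t2, t2⟩ (3 firings)

step 1: fire t2:  (P0=3, P1=4, P2=2, P3=1) → (P0=5, P1=4, P2=2, P3=4)
step 2: fire t2:  (P0=5, P1=4, P2=2, P3=4) → (P0=7, P1=4, P2=2, P3=7)
step 3: fire t2:  (P0=7, P1=4, P2=2, P3=7) → (P0=9, P1=4, P2=2, P3=10)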